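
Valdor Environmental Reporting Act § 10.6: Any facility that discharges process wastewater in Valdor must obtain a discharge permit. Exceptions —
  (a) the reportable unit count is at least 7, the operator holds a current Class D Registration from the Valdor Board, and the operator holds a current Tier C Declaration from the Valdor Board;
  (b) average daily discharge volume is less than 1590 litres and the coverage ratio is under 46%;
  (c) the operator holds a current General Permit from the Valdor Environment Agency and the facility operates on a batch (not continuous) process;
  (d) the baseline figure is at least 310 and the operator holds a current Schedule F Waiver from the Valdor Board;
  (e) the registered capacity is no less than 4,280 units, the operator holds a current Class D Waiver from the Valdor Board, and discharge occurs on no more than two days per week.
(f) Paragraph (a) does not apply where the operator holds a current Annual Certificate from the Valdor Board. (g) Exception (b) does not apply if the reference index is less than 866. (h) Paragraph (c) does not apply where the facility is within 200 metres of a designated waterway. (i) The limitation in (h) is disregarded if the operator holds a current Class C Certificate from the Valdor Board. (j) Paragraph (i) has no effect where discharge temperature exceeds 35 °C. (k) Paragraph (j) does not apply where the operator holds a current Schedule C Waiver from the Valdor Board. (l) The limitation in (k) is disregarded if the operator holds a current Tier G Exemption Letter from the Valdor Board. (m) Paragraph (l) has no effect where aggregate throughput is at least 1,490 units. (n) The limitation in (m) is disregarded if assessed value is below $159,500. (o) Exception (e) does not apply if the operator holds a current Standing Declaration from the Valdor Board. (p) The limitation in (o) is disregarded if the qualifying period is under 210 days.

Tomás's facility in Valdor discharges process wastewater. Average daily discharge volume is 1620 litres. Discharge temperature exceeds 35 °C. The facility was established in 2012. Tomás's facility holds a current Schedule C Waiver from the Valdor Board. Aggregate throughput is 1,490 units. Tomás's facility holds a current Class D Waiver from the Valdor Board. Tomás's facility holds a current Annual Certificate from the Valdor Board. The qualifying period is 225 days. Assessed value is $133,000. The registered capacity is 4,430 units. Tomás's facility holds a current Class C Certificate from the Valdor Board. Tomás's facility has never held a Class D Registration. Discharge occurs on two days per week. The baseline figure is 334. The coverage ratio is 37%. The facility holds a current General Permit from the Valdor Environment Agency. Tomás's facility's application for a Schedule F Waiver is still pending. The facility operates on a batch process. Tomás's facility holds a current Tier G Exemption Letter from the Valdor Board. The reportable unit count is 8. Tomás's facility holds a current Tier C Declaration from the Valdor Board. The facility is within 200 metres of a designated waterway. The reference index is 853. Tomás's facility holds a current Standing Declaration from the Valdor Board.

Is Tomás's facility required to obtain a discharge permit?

Exception (a) does not apply: the Class D Registration is not current.
Exception (b) fails — average daily discharge volume is 1620 litres, not less than 1590 litres.
Exception (c) is satisfied on its face — a current General Permit is held; the facility operates on a batch process. But applying paragraphs (h)–(n): (h) applies — the facility is within 200 m of a designated waterway. (i) would limit (h) — a current Class C Certificate is held — but (j) sets (i) aside: (j) operates against (i): discharge temperature exceeds 35 °C. (k) would limit (j) — a current Schedule C Waiver is held — but (l) sets (k) aside: (l) operates — a current Tier G Exemption Letter is held. (m) is triggered (aggregate throughput is 1,490 units, meeting the 1,490 units threshold), but yields to (n): (n) operates against (m): assessed value is $133,000, below the $159,500 limit. (c) is therefore removed.
Exception (d) requires that the operator holds a current Schedule F Waiver from the Valdor Board; but no current Schedule F Waiver is held, so (d) is unavailable.
Exception (e): the registered capacity is 4,430 units, meeting the 4,280 units threshold; a current Class D Waiver is held; discharge occurs on no more than two days per week — every condition holds. However, paragraphs (o)–(p) must be considered: (o) is engaged — a current Standing Declaration is held. (p), which would lift (o), is not triggered — the qualifying period is 225 days, not under 210 days. (e) is therefore removed.
No exception is made out. Tomás's facility falls within the general rule.

Yes — Tomás's facility must obtain a discharge permit.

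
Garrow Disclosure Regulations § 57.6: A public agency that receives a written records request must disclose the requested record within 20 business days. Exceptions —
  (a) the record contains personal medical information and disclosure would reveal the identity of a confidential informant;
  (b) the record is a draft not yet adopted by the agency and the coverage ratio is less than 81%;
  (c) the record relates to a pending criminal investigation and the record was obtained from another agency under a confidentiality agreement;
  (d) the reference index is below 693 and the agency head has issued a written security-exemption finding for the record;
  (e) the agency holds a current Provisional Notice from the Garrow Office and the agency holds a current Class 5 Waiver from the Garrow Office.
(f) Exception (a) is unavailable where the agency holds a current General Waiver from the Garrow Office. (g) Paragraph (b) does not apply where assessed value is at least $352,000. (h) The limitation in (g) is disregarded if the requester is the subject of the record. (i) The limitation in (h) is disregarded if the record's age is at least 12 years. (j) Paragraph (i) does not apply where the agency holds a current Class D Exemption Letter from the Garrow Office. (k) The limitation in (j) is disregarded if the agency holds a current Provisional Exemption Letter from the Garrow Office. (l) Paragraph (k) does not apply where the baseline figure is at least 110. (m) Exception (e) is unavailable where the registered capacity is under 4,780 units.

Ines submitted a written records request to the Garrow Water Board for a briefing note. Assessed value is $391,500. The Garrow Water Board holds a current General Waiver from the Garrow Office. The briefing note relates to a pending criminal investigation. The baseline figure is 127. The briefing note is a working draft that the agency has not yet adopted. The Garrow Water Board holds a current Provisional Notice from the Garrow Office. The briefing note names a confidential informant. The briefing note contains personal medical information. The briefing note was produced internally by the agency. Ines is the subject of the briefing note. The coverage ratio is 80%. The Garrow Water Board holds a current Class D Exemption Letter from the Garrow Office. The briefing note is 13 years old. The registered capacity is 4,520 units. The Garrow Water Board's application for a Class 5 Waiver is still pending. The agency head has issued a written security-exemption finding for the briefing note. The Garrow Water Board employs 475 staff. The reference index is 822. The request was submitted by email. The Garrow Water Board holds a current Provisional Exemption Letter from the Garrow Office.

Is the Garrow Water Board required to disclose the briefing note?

No — exception (b) applies; the Garrow Water Board is not required to disclose the briefing note.

Exception (a) is satisfied on its face — the briefing note contains personal medical information; the briefing note names a confidential informant. However, paragraph (f) must be considered: (f) operates against (a): a current General Waiver is held. (a) is therefore removed.
All of (b)'s requirements are met (the briefing note is an unadopted draft; the coverage ratio is 80%, less than the 81% limit). Under paragraphs (g)–(l): (g) would limit (b) — assessed value is $391,500, meeting the $352,000 threshold — but (h) sets (g) aside: (h) operates against (g): Ines is the subject of the briefing note. (i) would limit (h) — the record's age is 13 years, meeting the 12 years threshold — but (j) sets (i) aside: (j) is engaged — a current Class D Exemption Letter is held. (k) is engaged (a current Provisional Exemption Letter is held), but is set aside by (l): (l) operates against (k): the baseline figure is 127, meeting the 110 threshold. Exception (b) stands.
Exception (c) does not apply: the briefing note was produced internally.
Exception (d) requires that the reference index is below 693; but the reference index is 822, not below 693, so (d) is unavailable.
Exception (e) requires that the agency holds a current Class 5 Waiver from the Garrow Office; but no current Class 5 Waiver is held, so (e) is unavailable.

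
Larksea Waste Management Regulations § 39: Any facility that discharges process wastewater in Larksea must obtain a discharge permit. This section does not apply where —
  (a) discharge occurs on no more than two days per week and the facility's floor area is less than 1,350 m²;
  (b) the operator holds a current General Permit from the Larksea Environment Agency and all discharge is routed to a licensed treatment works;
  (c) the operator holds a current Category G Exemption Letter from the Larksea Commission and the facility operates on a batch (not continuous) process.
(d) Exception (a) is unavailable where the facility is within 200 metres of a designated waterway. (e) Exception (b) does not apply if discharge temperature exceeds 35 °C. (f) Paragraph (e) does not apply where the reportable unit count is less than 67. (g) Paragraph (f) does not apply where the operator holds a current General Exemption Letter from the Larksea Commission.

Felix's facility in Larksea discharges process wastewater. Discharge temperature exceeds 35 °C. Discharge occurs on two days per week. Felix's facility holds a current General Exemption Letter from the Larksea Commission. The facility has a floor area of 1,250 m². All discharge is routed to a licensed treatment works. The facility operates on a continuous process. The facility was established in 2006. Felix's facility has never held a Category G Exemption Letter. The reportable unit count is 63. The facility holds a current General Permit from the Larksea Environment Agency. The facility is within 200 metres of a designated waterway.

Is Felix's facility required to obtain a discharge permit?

Yes — Felix's facility must obtain a discharge permit.

Exception (a): discharge occurs on no more than two days per week; the facility's floor area is 1,250 m², less than the 1,350 m² limit — every condition holds. But: (d) is engaged — the facility is within 200 m of a designated waterway. Exception (a) does not apply.
Exception (b)'s conditions are all satisfied: a current General Permit is held; discharge is routed to a licensed treatment works. But applying paragraphs (e)–(g): (e) is triggered — discharge temperature exceeds 35 °C. (f) is triggered (the reportable unit count is 63, less than the 67 limit), but is overridden by (g): (g) operates against (f): a current General Exemption Letter is held. Exception (b) does not apply.
Exception (c) requires that the operator holds a current Category G Exemption Letter from the Larksea Commission; but the Category G Exemption Letter is not current, so (c) is unavailable.
Every exception is unavailable, so the rule governs.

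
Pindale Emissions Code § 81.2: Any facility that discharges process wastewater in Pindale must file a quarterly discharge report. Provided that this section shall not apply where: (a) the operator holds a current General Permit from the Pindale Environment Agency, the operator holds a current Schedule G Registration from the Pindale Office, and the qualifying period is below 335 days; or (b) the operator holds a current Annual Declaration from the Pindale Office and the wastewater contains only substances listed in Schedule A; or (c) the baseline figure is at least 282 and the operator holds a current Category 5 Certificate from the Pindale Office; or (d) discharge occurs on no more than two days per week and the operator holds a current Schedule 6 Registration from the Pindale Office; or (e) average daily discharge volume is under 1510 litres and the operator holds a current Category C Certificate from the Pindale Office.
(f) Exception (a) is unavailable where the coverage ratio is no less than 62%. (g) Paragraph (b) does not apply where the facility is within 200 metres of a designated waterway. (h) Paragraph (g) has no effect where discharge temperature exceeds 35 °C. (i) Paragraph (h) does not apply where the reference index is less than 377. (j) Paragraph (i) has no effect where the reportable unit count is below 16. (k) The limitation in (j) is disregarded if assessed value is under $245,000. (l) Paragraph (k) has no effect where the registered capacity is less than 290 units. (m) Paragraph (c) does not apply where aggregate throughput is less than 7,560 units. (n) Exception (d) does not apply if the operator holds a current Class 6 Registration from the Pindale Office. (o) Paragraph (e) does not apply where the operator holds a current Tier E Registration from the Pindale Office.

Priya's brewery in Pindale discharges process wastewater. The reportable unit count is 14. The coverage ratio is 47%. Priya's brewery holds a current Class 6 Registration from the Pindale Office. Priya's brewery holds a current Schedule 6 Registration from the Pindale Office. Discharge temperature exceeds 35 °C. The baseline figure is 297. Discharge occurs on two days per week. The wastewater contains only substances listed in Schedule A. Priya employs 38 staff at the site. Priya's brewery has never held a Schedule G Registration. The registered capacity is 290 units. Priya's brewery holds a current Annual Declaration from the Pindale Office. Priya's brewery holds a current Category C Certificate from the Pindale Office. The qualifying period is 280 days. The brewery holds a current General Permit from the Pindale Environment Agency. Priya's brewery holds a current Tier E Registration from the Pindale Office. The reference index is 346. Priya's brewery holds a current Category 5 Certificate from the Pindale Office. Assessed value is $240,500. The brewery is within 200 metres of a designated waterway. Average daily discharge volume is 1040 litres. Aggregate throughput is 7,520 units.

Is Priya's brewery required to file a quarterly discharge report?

Yes — Priya's brewery must file a quarterly discharge report.

Exception (a) requires that the operator holds a current Schedule G Registration from the Pindale Office; but no current Schedule G Registration is held, so (a) is unavailable.
Exception (b) is satisfied on its face — a current Annual Declaration is held; the wastewater is Schedule-A-only. But: (g) operates against (b): the brewery is within 200 m of a designated waterway. (h) would limit (g) — discharge temperature exceeds 35 °C — but (i) sets (h) aside: (i) operates — the reference index is 346, less than the 377 limit. (j) applies (the reportable unit count is 14, below the 16 limit), but is displaced by (k): (k) operates against (j): assessed value is $240,500, under the $245,000 limit. (l), which would lift (k), is not triggered — the registered capacity is 290 units, not less than 290 units. (b) is therefore removed.
Exception (c)'s conditions are all satisfied: the baseline figure is 297, meeting the 282 threshold; a current Category 5 Certificate is held. However, paragraph (m) must be considered: (m) applies — aggregate throughput is 7,520 units, less than the 7,560 units limit. Exception (c) does not apply.
Exception (d) is satisfied on its face — discharge occurs on no more than two days per week; a current Schedule 6 Registration is held. But applying paragraph (n): (n) operates against (d): a current Class 6 Registration is held. (d) is therefore removed.
All of (e)'s requirements are met (average daily discharge volume is 1040 litres, under the 1510 litres limit; a current Category C Certificate is held). However, paragraph (o) must be considered: (o) operates against (e): a current Tier E Registration is held. (e) is therefore removed.
Every exception is unavailable, so the rule governs.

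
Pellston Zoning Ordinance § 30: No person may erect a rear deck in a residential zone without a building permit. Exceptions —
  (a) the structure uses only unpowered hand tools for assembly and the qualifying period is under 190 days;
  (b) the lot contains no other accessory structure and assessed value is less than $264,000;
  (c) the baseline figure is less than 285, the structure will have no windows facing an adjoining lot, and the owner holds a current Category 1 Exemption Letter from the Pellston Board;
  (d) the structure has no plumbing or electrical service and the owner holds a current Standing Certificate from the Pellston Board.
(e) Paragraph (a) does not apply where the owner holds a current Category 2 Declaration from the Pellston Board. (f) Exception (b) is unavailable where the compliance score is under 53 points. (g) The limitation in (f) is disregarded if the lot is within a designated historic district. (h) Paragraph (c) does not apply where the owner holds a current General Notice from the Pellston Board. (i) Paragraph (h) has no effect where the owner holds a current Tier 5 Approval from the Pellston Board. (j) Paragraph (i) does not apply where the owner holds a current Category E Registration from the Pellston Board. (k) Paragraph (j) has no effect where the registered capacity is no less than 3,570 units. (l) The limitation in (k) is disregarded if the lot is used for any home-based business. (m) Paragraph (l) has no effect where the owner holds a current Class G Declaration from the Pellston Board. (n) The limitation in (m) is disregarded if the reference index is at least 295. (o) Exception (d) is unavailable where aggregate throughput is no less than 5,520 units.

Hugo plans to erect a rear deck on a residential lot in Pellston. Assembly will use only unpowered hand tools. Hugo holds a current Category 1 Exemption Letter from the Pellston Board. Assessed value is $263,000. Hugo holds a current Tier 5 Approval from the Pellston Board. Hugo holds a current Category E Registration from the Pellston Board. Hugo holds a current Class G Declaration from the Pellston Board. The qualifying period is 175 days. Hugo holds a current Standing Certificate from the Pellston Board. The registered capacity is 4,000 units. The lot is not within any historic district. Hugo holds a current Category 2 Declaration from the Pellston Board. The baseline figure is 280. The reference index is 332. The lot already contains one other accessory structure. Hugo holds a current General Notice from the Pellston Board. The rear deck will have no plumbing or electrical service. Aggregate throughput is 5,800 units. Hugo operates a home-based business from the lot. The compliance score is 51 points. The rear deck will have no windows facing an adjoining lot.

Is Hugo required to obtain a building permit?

Yes — Hugo must obtain a building permit.

Exception (a): assembly uses only hand tools; the qualifying period is 175 days, under the 190 days limit — every condition holds. But applying paragraph (e): (e) operates against (a): a current Category 2 Declaration is held. (a) is therefore removed.
Exception (b) fails — the lot already has another accessory structure.
Exception (c)'s conditions are all satisfied: the baseline figure is 280, less than the 285 limit; no windows face an adjoining lot; a current Category 1 Exemption Letter is held. But applying paragraphs (h)–(n): (h) is triggered — a current General Notice is held. (i) would limit (h) — a current Tier 5 Approval is held — but (j) sets (i) aside: (j) operates against (i): a current Category E Registration is held. (k) is engaged (the registered capacity is 4,000 units, meeting the 3,570 units threshold), but is overridden by (l): (l) operates against (k): a home-based business operates on the lot. (m) would limit (l) — a current Class G Declaration is held — but (n) sets (m) aside: (n) operates against (m): the reference index is 332, meeting the 295 threshold. So (c) is unavailable.
Exception (d)'s conditions are all satisfied: there is no plumbing or electrical service; a current Standing Certificate is held. However, paragraph (o) must be considered: (o) operates — aggregate throughput is 5,800 units, meeting the 5,520 units threshold. Exception (d) does not apply.
No exception displaces § 30.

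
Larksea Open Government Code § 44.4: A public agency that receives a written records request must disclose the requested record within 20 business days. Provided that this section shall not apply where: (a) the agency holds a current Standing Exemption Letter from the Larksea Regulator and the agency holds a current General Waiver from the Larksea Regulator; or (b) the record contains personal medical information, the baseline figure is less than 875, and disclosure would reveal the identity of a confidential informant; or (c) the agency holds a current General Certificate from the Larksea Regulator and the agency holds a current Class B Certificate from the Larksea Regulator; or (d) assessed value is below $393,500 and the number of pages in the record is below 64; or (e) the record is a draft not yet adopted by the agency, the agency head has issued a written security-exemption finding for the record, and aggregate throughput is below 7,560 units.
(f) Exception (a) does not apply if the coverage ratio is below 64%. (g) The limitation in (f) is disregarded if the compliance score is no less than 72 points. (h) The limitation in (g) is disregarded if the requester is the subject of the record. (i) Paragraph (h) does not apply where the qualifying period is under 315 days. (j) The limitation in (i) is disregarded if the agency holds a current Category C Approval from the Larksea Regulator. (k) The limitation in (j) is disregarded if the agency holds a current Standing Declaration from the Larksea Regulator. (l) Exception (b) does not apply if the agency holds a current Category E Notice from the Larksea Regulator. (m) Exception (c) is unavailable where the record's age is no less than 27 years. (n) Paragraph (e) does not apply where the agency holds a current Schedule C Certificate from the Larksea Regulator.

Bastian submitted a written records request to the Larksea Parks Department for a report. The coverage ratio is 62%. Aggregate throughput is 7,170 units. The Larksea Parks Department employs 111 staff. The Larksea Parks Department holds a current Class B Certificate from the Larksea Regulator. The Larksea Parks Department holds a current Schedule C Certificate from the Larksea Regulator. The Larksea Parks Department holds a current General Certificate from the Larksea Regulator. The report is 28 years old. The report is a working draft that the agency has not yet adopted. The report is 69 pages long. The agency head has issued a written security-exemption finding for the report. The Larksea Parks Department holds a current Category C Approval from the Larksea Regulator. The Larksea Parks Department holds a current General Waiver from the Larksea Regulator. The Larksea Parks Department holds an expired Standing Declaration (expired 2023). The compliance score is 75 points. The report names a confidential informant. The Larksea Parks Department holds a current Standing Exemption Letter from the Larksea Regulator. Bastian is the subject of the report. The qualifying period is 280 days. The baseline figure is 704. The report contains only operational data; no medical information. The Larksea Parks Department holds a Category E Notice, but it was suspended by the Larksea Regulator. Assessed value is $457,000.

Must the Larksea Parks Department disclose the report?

Yes — the Larksea Parks Department must disclose the report.

Exception (a) is satisfied on its face — a current Standing Exemption Letter is held; a current General Waiver is held. However, paragraphs (f)–(k) must be considered: (f) is triggered — the coverage ratio is 62%, below the 64% limit. (g) is engaged (the compliance score is 75 points, meeting the 72 points threshold), but is set aside by (h): (h) operates against (g): Bastian is the subject of the report. (i) is triggered (the qualifying period is 280 days, under the 315 days limit), but is displaced by (j): (j) operates against (i): a current Category C Approval is held. (k) does not operate here (the Standing Declaration is not current), so (j) stands. Exception (a) does not apply.
Exception (b) requires that the record contains personal medical information; but the report contains only operational data, so (b) is unavailable.
All of (c)'s requirements are met (a current General Certificate is held; a current Class B Certificate is held). Turning to paragraph (m): (m) operates against (c): the record's age is 28 years, meeting the 27 years threshold. Exception (c) does not apply.
Exception (d) requires that assessed value is below $393,500; but assessed value is $457,000, not below $393,500, so (d) is unavailable.
Exception (e): the report is an unadopted draft; a written security-exemption finding has been issued; aggregate throughput is 7,170 units, below the 7,560 units limit — every condition holds. Turning to paragraph (n): (n) applies — a current Schedule C Certificate is held. (e) is therefore removed.
No exception is made out. the Larksea Parks Department falls within the general rule.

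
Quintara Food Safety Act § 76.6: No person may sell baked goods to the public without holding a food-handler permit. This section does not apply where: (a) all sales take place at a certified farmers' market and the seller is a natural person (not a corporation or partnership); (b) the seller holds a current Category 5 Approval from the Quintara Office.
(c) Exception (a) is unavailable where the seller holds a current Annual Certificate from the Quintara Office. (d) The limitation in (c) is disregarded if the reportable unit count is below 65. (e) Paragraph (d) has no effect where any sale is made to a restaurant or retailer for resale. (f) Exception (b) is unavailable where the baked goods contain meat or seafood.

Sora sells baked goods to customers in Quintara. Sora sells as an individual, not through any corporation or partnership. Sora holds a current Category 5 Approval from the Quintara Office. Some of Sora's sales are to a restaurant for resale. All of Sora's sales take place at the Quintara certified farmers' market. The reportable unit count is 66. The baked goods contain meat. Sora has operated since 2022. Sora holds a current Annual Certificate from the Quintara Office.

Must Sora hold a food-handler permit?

Exception (a): all sales are at a certified farmers' market; the seller is a natural person — every condition holds. But applying paragraphs (c)–(e): (c) operates against (a): a current Annual Certificate is held. (d), which would lift (c), does not operate here — the reportable unit count is 66, not below 65. So (a) is unavailable.
All of (b)'s requirements are met (a current Category 5 Approval is held). However, paragraph (f) must be considered: (f) operates against (b): the baked goods contain meat. (b) is therefore removed.
None of the exceptions is available; § 76.6 applies in full.

Yes — Sora must hold a food-handler permit.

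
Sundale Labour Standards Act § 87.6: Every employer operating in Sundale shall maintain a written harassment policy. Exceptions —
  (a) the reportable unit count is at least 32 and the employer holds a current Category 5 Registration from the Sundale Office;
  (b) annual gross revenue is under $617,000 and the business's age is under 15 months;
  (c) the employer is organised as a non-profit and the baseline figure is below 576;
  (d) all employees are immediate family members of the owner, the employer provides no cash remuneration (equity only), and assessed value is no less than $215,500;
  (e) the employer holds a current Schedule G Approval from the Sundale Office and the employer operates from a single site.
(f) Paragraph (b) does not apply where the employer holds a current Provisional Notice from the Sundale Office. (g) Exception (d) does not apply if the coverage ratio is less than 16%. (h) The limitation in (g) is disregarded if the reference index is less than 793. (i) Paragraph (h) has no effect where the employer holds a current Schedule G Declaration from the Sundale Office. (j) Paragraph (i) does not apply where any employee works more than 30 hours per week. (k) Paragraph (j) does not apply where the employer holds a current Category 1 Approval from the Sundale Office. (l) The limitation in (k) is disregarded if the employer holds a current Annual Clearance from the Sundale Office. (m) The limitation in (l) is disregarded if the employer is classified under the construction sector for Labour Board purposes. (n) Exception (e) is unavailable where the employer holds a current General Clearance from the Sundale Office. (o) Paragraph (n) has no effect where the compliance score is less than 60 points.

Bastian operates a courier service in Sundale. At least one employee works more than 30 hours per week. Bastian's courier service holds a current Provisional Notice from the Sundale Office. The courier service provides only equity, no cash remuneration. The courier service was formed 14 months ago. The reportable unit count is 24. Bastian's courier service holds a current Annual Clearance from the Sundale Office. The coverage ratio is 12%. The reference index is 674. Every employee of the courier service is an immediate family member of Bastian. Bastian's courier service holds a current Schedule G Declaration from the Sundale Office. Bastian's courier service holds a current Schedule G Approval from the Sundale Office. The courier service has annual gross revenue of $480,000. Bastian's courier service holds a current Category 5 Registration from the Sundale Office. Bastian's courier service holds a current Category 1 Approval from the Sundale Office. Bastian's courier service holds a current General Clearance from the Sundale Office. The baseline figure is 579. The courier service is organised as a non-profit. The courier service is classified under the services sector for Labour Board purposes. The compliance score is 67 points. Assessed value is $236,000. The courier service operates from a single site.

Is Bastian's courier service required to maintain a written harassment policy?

Exception (a) requires that the reportable unit count is at least 32; but the reportable unit count is 24, short of 32, so (a) is unavailable.
Exception (b) is satisfied on its face — annual gross revenue is $480,000, under the $617,000 limit; the business's age is 14 months, under the 15 months limit. However, paragraph (f) must be considered: (f) operates against (b): a current Provisional Notice is held. So (b) is unavailable.
Exception (c) requires that the baseline figure is below 576; but the baseline figure is 579, not below 576, so (c) is unavailable.
All of (d)'s requirements are met (every employee is an immediate family member; remuneration is equity-only; assessed value is $236,000, meeting the $215,500 threshold). As to paragraphs (g)–(m): (g) would limit (d) — the coverage ratio is 12%, less than the 16% limit — but (h) sets (g) aside: (h) is engaged — the reference index is 674, less than the 793 limit. (i) is engaged (a current Schedule G Declaration is held), but is overridden by (j): (j) operates — at least one employee exceeds 30 hours/week. (k) would limit (j) — a current Category 1 Approval is held — but (l) sets (k) aside: (l) operates against (k): a current Annual Clearance is held. (m), which would lift (l), is not engaged — the courier service is classified under the services sector. (d) remains available.
Exception (e)'s conditions are all satisfied: a current Schedule G Approval is held; the employer operates from a single site. But: (n) applies — a current General Clearance is held. (o) is inapplicable (the compliance score is 67 points, not less than 60 points), so (n) stands. So (e) is unavailable.

No — exception (d) applies; Bastian's courier service is not required to maintain a written harassment policy.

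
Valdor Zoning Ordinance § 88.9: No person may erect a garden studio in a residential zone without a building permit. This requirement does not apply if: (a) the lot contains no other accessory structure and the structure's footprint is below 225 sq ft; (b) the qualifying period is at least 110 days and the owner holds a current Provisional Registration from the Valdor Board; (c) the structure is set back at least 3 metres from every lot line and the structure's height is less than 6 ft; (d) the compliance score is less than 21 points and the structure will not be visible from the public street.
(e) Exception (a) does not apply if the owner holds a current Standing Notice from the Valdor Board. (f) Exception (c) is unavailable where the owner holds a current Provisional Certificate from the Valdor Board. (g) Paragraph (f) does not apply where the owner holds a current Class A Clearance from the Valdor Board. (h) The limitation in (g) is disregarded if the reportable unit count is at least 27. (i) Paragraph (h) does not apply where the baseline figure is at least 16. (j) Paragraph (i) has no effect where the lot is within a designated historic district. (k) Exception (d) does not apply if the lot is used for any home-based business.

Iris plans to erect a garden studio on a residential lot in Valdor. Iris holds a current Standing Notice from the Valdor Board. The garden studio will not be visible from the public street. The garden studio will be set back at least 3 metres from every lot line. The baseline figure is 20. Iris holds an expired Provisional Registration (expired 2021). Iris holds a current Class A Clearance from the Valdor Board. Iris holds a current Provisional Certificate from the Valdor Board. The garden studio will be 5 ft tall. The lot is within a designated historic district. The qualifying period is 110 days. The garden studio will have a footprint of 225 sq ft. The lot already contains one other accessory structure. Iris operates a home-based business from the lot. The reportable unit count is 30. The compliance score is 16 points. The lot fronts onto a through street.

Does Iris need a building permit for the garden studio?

Yes — Iris must obtain a building permit.

Exception (a) does not apply: the lot already has another accessory structure.
Exception (b) fails — there is no Provisional Registration in force.
Exception (c): the setback is at least 3 m on every side; the structure's height is 5 ft, less than the 6 ft limit — every condition holds. However, paragraphs (f)–(j) must be considered: (f) operates against (c): a current Provisional Certificate is held. (g) would limit (f) — a current Class A Clearance is held — but (h) sets (g) aside: (h) operates against (g): the reportable unit count is 30, meeting the 27 threshold. (i) would limit (h) — the baseline figure is 20, meeting the 16 threshold — but (j) sets (i) aside: (j) operates against (i): the lot is in a historic district. So (c) is unavailable.
Exception (d)'s conditions are all satisfied: the compliance score is 16 points, less than the 21 points limit; the structure will not be visible from the street. However, paragraph (k) must be considered: (k) is engaged — a home-based business operates on the lot. Exception (d) does not apply.
No exception applies. The general rule governs.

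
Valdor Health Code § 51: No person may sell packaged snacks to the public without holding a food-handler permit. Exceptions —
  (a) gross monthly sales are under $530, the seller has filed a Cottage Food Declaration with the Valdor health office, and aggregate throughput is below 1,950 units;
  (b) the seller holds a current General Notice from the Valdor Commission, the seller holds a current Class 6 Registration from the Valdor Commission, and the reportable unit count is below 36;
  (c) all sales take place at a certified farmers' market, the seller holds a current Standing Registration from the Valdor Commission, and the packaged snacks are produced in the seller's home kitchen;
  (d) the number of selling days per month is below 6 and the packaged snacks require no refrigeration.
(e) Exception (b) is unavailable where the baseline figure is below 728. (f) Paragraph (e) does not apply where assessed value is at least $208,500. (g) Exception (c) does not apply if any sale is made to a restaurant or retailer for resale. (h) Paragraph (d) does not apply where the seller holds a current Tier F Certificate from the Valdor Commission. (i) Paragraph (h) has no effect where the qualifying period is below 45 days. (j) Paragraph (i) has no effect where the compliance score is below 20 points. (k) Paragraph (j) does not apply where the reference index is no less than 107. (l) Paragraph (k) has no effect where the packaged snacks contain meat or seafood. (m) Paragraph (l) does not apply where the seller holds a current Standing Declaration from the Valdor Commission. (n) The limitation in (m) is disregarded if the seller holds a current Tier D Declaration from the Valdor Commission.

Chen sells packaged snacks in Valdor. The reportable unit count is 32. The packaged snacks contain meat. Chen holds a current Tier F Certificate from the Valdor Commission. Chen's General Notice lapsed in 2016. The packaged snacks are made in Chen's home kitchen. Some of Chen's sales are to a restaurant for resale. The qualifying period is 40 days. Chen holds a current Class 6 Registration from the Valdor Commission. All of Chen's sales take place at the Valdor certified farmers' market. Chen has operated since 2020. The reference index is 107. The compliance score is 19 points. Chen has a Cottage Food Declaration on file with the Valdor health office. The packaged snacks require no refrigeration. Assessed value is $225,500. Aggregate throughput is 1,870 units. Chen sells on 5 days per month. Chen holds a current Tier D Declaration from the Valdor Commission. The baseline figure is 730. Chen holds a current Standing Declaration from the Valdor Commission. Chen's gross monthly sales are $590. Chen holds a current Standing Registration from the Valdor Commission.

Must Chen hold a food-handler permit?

Yes — Chen must hold a food-handler permit.

Exception (a) does not apply: gross monthly sales are $590, not under $530.
Exception (b) does not apply: the General Notice is not current.
Exception (c): all sales are at a certified farmers' market; a current Standing Registration is held; the packaged snacks are home-kitchen produced — every condition holds. But: (g) operates — some sales are to a restaurant for resale. Exception (c) does not apply.
Exception (d) is satisfied on its face — the number of selling days per month is 5, below the 6 limit; the packaged snacks are shelf-stable. But: (h) operates against (d): a current Tier F Certificate is held. (i) operates (the qualifying period is 40 days, below the 45 days limit), but is itself disapplied by (j): (j) is engaged — the compliance score is 19 points, below the 20 points limit. (k) applies (the reference index is 107, meeting the 107 threshold), but yields to (l): (l) operates against (k): the packaged snacks contain meat. (m) is engaged (a current Standing Declaration is held), but yields to (n): (n) is engaged — a current Tier D Declaration is held. So (d) is unavailable.
No exception is made out. Chen falls within the general rule.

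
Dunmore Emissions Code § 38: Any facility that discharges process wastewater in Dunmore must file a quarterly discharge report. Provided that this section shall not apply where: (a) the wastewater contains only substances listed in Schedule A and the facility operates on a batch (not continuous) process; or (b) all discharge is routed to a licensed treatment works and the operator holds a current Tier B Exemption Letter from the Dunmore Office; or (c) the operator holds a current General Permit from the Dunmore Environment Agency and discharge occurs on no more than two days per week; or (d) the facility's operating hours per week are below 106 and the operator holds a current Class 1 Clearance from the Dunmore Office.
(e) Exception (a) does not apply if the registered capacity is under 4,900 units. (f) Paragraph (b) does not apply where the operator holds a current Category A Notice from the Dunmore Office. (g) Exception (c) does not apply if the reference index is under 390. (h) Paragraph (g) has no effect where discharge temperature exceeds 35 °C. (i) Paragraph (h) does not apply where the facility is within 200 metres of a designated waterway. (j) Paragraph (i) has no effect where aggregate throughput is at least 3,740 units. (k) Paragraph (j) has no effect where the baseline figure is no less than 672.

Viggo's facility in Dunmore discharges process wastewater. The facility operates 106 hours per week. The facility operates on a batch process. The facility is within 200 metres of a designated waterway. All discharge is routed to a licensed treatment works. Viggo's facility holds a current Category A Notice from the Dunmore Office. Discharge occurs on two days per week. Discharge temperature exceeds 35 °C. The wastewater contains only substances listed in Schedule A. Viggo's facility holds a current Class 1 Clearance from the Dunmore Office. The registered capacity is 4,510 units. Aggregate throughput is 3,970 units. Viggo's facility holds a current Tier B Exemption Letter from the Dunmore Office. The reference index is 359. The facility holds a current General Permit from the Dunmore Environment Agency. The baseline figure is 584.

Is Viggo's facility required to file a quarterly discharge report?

Exception (a)'s conditions are all satisfied: the wastewater is Schedule-A-only; the facility operates on a batch process. But: (e) operates against (a): the registered capacity is 4,510 units, under the 4,900 units limit. So (a) is unavailable.
Exception (b) is satisfied on its face — discharge is routed to a licensed treatment works; a current Tier B Exemption Letter is held. Turning to paragraph (f): (f) is engaged — a current Category A Notice is held. So (b) is unavailable.
All of (c)'s requirements are met (a current General Permit is held; discharge occurs on no more than two days per week). As to paragraphs (g)–(k): (g) would limit (c) — the reference index is 359, under the 390 limit — but (h) sets (g) aside: (h) operates against (g): discharge temperature exceeds 35 °C. (i) operates (the facility is within 200 m of a designated waterway), but is overridden by (j): (j) operates against (i): aggregate throughput is 3,970 units, meeting the 3,740 units threshold. (k) does not operate here (the baseline figure is 584, short of 672), so (j) stands. (c) remains available.
Exception (d) requires that the facility's operating hours per week are below 106; but the facility's operating hours per week are 106, not below 106, so (d) is unavailable.

No — exception (c) applies; Viggo's facility is not required to file a quarterly discharge report.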